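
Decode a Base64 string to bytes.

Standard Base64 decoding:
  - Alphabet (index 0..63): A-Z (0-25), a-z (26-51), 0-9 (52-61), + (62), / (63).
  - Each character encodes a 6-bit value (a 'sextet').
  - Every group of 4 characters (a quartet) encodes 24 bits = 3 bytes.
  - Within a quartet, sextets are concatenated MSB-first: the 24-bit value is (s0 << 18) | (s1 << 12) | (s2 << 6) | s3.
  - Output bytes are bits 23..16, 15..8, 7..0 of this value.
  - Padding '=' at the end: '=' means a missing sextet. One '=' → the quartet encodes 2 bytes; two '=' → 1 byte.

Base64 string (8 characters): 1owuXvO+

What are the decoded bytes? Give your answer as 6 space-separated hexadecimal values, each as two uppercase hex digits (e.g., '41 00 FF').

After char 0 ('1'=53): chars_in_quartet=1 acc=0x35 bytes_emitted=0
After char 1 ('o'=40): chars_in_quartet=2 acc=0xD68 bytes_emitted=0
After char 2 ('w'=48): chars_in_quartet=3 acc=0x35A30 bytes_emitted=0
After char 3 ('u'=46): chars_in_quartet=4 acc=0xD68C2E -> emit D6 8C 2E, reset; bytes_emitted=3
After char 4 ('X'=23): chars_in_quartet=1 acc=0x17 bytes_emitted=3
After char 5 ('v'=47): chars_in_quartet=2 acc=0x5EF bytes_emitted=3
After char 6 ('O'=14): chars_in_quartet=3 acc=0x17BCE bytes_emitted=3
After char 7 ('+'=62): chars_in_quartet=4 acc=0x5EF3BE -> emit 5E F3 BE, reset; bytes_emitted=6

Answer: D6 8C 2E 5E F3 BE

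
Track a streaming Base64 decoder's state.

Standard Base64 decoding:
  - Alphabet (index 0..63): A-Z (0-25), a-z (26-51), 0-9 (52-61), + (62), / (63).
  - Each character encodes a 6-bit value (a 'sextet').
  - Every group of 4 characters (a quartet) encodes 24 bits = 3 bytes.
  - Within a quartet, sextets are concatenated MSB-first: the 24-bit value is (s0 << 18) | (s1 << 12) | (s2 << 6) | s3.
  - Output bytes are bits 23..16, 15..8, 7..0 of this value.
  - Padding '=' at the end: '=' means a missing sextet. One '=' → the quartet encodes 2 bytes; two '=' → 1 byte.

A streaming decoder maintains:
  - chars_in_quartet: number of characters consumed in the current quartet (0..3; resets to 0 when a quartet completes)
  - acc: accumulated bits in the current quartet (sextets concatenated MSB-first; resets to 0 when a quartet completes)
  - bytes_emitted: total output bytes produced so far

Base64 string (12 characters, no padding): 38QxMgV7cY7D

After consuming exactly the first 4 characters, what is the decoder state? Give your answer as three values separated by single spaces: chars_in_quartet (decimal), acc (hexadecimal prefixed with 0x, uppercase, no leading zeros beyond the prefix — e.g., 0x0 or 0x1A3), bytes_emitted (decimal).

Answer: 0 0x0 3

Derivation:
After char 0 ('3'=55): chars_in_quartet=1 acc=0x37 bytes_emitted=0
After char 1 ('8'=60): chars_in_quartet=2 acc=0xDFC bytes_emitted=0
After char 2 ('Q'=16): chars_in_quartet=3 acc=0x37F10 bytes_emitted=0
After char 3 ('x'=49): chars_in_quartet=4 acc=0xDFC431 -> emit DF C4 31, reset; bytes_emitted=3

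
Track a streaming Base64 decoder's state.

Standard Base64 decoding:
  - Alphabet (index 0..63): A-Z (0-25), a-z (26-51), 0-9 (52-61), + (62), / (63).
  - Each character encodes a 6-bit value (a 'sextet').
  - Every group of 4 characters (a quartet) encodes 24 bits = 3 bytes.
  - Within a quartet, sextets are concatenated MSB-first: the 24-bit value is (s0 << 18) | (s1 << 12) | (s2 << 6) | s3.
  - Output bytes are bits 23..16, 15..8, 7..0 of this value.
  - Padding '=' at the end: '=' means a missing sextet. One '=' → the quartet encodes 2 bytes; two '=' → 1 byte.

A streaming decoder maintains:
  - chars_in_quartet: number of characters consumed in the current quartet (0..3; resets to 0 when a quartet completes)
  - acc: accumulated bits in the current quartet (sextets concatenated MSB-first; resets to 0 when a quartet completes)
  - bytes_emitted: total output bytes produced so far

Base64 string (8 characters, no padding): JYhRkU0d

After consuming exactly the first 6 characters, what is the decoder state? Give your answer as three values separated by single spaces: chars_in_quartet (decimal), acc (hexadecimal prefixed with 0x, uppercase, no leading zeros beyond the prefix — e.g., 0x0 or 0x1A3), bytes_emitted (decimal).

Answer: 2 0x914 3

Derivation:
After char 0 ('J'=9): chars_in_quartet=1 acc=0x9 bytes_emitted=0
After char 1 ('Y'=24): chars_in_quartet=2 acc=0x258 bytes_emitted=0
After char 2 ('h'=33): chars_in_quartet=3 acc=0x9621 bytes_emitted=0
After char 3 ('R'=17): chars_in_quartet=4 acc=0x258851 -> emit 25 88 51, reset; bytes_emitted=3
After char 4 ('k'=36): chars_in_quartet=1 acc=0x24 bytes_emitted=3
After char 5 ('U'=20): chars_in_quartet=2 acc=0x914 bytes_emitted=3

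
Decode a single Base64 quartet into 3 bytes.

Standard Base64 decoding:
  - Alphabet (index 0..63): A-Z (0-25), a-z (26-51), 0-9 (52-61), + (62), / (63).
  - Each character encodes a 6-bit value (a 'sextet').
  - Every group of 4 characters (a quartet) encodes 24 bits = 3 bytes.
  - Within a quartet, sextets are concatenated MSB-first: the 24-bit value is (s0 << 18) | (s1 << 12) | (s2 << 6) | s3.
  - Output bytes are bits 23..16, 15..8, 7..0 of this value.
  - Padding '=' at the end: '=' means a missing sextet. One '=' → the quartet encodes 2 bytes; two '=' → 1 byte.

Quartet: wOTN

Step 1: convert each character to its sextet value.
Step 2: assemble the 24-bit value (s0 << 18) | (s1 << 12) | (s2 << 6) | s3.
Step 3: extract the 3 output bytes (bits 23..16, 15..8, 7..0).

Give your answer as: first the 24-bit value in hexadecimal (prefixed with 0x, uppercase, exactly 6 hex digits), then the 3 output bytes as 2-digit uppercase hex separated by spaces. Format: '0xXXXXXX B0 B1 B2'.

Answer: 0xC0E4CD C0 E4 CD

Derivation:
Sextets: w=48, O=14, T=19, N=13
24-bit: (48<<18) | (14<<12) | (19<<6) | 13
      = 0xC00000 | 0x00E000 | 0x0004C0 | 0x00000D
      = 0xC0E4CD
Bytes: (v>>16)&0xFF=C0, (v>>8)&0xFF=E4, v&0xFF=CD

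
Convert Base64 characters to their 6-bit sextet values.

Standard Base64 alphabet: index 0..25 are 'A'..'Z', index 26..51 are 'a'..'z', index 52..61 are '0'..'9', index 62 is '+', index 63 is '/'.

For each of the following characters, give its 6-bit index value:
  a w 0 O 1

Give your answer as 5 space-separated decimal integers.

Answer: 26 48 52 14 53

Derivation:
'a': a..z range, 26 + ord('a') − ord('a') = 26
'w': a..z range, 26 + ord('w') − ord('a') = 48
'0': 0..9 range, 52 + ord('0') − ord('0') = 52
'O': A..Z range, ord('O') − ord('A') = 14
'1': 0..9 range, 52 + ord('1') − ord('0') = 53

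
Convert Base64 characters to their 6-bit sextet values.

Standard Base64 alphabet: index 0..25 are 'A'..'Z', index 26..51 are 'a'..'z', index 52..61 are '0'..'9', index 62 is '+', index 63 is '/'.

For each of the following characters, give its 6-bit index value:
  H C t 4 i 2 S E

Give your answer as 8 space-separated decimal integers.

'H': A..Z range, ord('H') − ord('A') = 7
'C': A..Z range, ord('C') − ord('A') = 2
't': a..z range, 26 + ord('t') − ord('a') = 45
'4': 0..9 range, 52 + ord('4') − ord('0') = 56
'i': a..z range, 26 + ord('i') − ord('a') = 34
'2': 0..9 range, 52 + ord('2') − ord('0') = 54
'S': A..Z range, ord('S') − ord('A') = 18
'E': A..Z range, ord('E') − ord('A') = 4

Answer: 7 2 45 56 34 54 18 4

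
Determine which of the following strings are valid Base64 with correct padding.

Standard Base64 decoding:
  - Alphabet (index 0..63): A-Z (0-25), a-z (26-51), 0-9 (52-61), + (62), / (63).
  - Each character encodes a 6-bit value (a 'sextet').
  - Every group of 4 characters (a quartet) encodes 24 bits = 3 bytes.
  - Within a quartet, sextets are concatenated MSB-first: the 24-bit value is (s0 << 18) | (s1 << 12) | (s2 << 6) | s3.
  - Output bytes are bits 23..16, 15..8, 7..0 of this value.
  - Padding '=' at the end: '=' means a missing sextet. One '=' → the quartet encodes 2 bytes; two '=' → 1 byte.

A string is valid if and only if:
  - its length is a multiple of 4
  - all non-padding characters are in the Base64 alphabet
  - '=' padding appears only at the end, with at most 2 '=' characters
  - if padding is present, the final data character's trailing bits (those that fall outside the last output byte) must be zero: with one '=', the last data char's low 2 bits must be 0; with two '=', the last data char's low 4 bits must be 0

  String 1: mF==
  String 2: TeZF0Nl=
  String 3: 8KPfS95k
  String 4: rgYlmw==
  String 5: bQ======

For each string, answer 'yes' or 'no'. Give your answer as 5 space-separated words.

String 1: 'mF==' → invalid (bad trailing bits)
String 2: 'TeZF0Nl=' → invalid (bad trailing bits)
String 3: '8KPfS95k' → valid
String 4: 'rgYlmw==' → valid
String 5: 'bQ======' → invalid (6 pad chars (max 2))

Answer: no no yes yes no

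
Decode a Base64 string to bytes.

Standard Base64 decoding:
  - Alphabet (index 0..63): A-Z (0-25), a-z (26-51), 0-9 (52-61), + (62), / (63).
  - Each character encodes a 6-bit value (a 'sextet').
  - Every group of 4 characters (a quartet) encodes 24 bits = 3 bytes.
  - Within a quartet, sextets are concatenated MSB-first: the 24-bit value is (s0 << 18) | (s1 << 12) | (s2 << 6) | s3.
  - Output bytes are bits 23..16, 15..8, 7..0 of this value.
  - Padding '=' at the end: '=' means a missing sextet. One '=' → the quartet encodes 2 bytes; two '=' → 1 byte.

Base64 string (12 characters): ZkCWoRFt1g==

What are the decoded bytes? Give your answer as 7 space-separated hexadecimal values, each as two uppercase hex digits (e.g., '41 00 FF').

After char 0 ('Z'=25): chars_in_quartet=1 acc=0x19 bytes_emitted=0
After char 1 ('k'=36): chars_in_quartet=2 acc=0x664 bytes_emitted=0
After char 2 ('C'=2): chars_in_quartet=3 acc=0x19902 bytes_emitted=0
After char 3 ('W'=22): chars_in_quartet=4 acc=0x664096 -> emit 66 40 96, reset; bytes_emitted=3
After char 4 ('o'=40): chars_in_quartet=1 acc=0x28 bytes_emitted=3
After char 5 ('R'=17): chars_in_quartet=2 acc=0xA11 bytes_emitted=3
After char 6 ('F'=5): chars_in_quartet=3 acc=0x28445 bytes_emitted=3
After char 7 ('t'=45): chars_in_quartet=4 acc=0xA1116D -> emit A1 11 6D, reset; bytes_emitted=6
After char 8 ('1'=53): chars_in_quartet=1 acc=0x35 bytes_emitted=6
After char 9 ('g'=32): chars_in_quartet=2 acc=0xD60 bytes_emitted=6
Padding '==': partial quartet acc=0xD60 -> emit D6; bytes_emitted=7

Answer: 66 40 96 A1 11 6D D6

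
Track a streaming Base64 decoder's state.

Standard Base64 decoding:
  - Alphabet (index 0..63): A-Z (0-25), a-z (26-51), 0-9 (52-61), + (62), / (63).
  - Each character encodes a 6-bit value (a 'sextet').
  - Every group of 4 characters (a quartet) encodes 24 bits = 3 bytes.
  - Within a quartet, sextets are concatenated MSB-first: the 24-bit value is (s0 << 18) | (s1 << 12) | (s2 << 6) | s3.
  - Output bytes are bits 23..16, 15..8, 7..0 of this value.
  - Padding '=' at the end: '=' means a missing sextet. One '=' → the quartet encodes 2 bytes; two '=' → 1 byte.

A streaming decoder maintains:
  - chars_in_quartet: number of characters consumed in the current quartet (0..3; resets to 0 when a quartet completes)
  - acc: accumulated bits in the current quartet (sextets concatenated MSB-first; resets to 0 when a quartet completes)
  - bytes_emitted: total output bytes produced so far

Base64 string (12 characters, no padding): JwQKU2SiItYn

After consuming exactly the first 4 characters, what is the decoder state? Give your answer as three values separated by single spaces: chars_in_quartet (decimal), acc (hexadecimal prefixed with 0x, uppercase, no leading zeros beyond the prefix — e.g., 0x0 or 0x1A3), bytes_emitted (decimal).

Answer: 0 0x0 3

Derivation:
After char 0 ('J'=9): chars_in_quartet=1 acc=0x9 bytes_emitted=0
After char 1 ('w'=48): chars_in_quartet=2 acc=0x270 bytes_emitted=0
After char 2 ('Q'=16): chars_in_quartet=3 acc=0x9C10 bytes_emitted=0
After char 3 ('K'=10): chars_in_quartet=4 acc=0x27040A -> emit 27 04 0A, reset; bytes_emitted=3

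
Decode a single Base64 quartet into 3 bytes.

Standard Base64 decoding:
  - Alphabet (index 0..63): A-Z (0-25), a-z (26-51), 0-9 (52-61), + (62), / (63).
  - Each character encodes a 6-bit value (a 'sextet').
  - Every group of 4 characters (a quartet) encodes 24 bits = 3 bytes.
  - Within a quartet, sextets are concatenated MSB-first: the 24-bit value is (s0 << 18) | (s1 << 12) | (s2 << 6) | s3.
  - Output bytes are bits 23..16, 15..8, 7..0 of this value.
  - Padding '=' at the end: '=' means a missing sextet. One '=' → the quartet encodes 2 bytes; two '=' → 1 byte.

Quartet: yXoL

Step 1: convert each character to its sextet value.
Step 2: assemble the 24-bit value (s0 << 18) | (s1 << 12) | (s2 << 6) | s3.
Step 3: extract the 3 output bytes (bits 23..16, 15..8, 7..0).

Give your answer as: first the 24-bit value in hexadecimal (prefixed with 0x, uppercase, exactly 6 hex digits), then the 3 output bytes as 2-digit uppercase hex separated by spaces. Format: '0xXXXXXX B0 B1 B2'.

Answer: 0xC97A0B C9 7A 0B

Derivation:
Sextets: y=50, X=23, o=40, L=11
24-bit: (50<<18) | (23<<12) | (40<<6) | 11
      = 0xC80000 | 0x017000 | 0x000A00 | 0x00000B
      = 0xC97A0B
Bytes: (v>>16)&0xFF=C9, (v>>8)&0xFF=7A, v&0xFF=0B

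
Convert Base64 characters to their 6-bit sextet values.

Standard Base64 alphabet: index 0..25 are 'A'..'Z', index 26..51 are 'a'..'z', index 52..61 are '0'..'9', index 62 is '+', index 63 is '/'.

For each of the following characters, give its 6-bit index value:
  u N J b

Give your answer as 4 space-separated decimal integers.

'u': a..z range, 26 + ord('u') − ord('a') = 46
'N': A..Z range, ord('N') − ord('A') = 13
'J': A..Z range, ord('J') − ord('A') = 9
'b': a..z range, 26 + ord('b') − ord('a') = 27

Answer: 46 13 9 27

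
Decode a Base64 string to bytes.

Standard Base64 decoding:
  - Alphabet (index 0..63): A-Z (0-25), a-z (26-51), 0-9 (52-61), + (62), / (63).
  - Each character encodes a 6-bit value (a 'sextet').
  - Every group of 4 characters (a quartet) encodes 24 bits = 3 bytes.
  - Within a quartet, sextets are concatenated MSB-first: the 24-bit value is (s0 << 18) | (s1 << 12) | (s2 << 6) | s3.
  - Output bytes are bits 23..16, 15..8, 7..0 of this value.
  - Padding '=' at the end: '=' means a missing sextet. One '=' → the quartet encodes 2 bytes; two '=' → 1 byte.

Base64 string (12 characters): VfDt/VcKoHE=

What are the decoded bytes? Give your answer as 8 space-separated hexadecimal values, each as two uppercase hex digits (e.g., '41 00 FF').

Answer: 55 F0 ED FD 57 0A A0 71

Derivation:
After char 0 ('V'=21): chars_in_quartet=1 acc=0x15 bytes_emitted=0
After char 1 ('f'=31): chars_in_quartet=2 acc=0x55F bytes_emitted=0
After char 2 ('D'=3): chars_in_quartet=3 acc=0x157C3 bytes_emitted=0
After char 3 ('t'=45): chars_in_quartet=4 acc=0x55F0ED -> emit 55 F0 ED, reset; bytes_emitted=3
After char 4 ('/'=63): chars_in_quartet=1 acc=0x3F bytes_emitted=3
After char 5 ('V'=21): chars_in_quartet=2 acc=0xFD5 bytes_emitted=3
After char 6 ('c'=28): chars_in_quartet=3 acc=0x3F55C bytes_emitted=3
After char 7 ('K'=10): chars_in_quartet=4 acc=0xFD570A -> emit FD 57 0A, reset; bytes_emitted=6
After char 8 ('o'=40): chars_in_quartet=1 acc=0x28 bytes_emitted=6
After char 9 ('H'=7): chars_in_quartet=2 acc=0xA07 bytes_emitted=6
After char 10 ('E'=4): chars_in_quartet=3 acc=0x281C4 bytes_emitted=6
Padding '=': partial quartet acc=0x281C4 -> emit A0 71; bytes_emitted=8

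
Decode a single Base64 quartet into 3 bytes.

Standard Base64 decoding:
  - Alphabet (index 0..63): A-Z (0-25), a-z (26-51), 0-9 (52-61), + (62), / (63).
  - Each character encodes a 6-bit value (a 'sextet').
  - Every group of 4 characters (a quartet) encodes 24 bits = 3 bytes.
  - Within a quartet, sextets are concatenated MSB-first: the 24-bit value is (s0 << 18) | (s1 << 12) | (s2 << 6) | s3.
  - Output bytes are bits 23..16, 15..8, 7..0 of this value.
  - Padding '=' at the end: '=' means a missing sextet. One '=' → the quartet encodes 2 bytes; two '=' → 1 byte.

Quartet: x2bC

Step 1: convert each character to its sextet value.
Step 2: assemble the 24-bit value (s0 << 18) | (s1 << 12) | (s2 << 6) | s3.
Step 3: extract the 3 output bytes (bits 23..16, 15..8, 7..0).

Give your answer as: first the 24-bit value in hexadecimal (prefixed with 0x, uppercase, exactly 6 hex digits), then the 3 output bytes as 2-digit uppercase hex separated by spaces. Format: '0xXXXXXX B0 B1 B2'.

Sextets: x=49, 2=54, b=27, C=2
24-bit: (49<<18) | (54<<12) | (27<<6) | 2
      = 0xC40000 | 0x036000 | 0x0006C0 | 0x000002
      = 0xC766C2
Bytes: (v>>16)&0xFF=C7, (v>>8)&0xFF=66, v&0xFF=C2

Answer: 0xC766C2 C7 66 C2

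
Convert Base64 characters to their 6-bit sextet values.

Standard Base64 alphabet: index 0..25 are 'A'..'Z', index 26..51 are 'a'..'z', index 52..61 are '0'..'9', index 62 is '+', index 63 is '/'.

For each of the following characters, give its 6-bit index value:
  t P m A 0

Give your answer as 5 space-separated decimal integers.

Answer: 45 15 38 0 52

Derivation:
't': a..z range, 26 + ord('t') − ord('a') = 45
'P': A..Z range, ord('P') − ord('A') = 15
'm': a..z range, 26 + ord('m') − ord('a') = 38
'A': A..Z range, ord('A') − ord('A') = 0
'0': 0..9 range, 52 + ord('0') − ord('0') = 52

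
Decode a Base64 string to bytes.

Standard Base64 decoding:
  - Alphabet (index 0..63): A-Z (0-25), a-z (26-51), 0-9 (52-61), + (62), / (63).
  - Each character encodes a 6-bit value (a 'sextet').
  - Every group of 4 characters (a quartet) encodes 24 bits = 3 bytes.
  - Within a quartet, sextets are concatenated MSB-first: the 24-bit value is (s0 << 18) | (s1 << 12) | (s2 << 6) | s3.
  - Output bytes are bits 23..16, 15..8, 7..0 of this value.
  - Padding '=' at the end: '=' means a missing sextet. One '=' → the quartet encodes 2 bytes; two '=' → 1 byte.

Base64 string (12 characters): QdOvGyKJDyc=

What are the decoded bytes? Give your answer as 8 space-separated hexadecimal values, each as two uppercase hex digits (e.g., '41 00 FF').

Answer: 41 D3 AF 1B 22 89 0F 27

Derivation:
After char 0 ('Q'=16): chars_in_quartet=1 acc=0x10 bytes_emitted=0
After char 1 ('d'=29): chars_in_quartet=2 acc=0x41D bytes_emitted=0
After char 2 ('O'=14): chars_in_quartet=3 acc=0x1074E bytes_emitted=0
After char 3 ('v'=47): chars_in_quartet=4 acc=0x41D3AF -> emit 41 D3 AF, reset; bytes_emitted=3
After char 4 ('G'=6): chars_in_quartet=1 acc=0x6 bytes_emitted=3
After char 5 ('y'=50): chars_in_quartet=2 acc=0x1B2 bytes_emitted=3
After char 6 ('K'=10): chars_in_quartet=3 acc=0x6C8A bytes_emitted=3
After char 7 ('J'=9): chars_in_quartet=4 acc=0x1B2289 -> emit 1B 22 89, reset; bytes_emitted=6
After char 8 ('D'=3): chars_in_quartet=1 acc=0x3 bytes_emitted=6
After char 9 ('y'=50): chars_in_quartet=2 acc=0xF2 bytes_emitted=6
After char 10 ('c'=28): chars_in_quartet=3 acc=0x3C9C bytes_emitted=6
Padding '=': partial quartet acc=0x3C9C -> emit 0F 27; bytes_emitted=8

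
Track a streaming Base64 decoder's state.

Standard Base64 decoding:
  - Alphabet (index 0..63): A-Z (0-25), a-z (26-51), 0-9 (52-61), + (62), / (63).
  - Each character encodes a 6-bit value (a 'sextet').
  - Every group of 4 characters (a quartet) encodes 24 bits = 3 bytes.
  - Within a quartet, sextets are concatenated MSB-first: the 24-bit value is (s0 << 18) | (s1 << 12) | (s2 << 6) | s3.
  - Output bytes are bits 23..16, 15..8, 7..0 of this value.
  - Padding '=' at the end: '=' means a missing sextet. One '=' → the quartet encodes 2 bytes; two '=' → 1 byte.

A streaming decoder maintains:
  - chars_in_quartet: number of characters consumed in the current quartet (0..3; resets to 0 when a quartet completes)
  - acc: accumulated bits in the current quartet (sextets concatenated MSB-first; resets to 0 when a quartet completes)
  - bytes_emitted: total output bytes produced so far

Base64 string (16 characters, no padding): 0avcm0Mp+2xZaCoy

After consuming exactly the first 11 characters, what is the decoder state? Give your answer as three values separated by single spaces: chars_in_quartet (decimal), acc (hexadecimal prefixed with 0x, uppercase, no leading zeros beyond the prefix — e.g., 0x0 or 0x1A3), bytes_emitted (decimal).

Answer: 3 0x3EDB1 6

Derivation:
After char 0 ('0'=52): chars_in_quartet=1 acc=0x34 bytes_emitted=0
After char 1 ('a'=26): chars_in_quartet=2 acc=0xD1A bytes_emitted=0
After char 2 ('v'=47): chars_in_quartet=3 acc=0x346AF bytes_emitted=0
After char 3 ('c'=28): chars_in_quartet=4 acc=0xD1ABDC -> emit D1 AB DC, reset; bytes_emitted=3
After char 4 ('m'=38): chars_in_quartet=1 acc=0x26 bytes_emitted=3
After char 5 ('0'=52): chars_in_quartet=2 acc=0x9B4 bytes_emitted=3
After char 6 ('M'=12): chars_in_quartet=3 acc=0x26D0C bytes_emitted=3
After char 7 ('p'=41): chars_in_quartet=4 acc=0x9B4329 -> emit 9B 43 29, reset; bytes_emitted=6
After char 8 ('+'=62): chars_in_quartet=1 acc=0x3E bytes_emitted=6
After char 9 ('2'=54): chars_in_quartet=2 acc=0xFB6 bytes_emitted=6
After char 10 ('x'=49): chars_in_quartet=3 acc=0x3EDB1 bytes_emitted=6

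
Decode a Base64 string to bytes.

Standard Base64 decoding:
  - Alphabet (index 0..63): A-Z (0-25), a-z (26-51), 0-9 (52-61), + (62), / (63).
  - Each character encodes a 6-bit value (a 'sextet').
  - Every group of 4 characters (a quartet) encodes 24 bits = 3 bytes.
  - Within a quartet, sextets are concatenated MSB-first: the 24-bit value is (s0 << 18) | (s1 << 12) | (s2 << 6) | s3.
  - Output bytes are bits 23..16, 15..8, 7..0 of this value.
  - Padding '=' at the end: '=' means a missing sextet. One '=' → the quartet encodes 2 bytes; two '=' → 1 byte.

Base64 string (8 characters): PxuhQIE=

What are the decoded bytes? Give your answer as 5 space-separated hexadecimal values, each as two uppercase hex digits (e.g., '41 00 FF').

After char 0 ('P'=15): chars_in_quartet=1 acc=0xF bytes_emitted=0
After char 1 ('x'=49): chars_in_quartet=2 acc=0x3F1 bytes_emitted=0
After char 2 ('u'=46): chars_in_quartet=3 acc=0xFC6E bytes_emitted=0
After char 3 ('h'=33): chars_in_quartet=4 acc=0x3F1BA1 -> emit 3F 1B A1, reset; bytes_emitted=3
After char 4 ('Q'=16): chars_in_quartet=1 acc=0x10 bytes_emitted=3
After char 5 ('I'=8): chars_in_quartet=2 acc=0x408 bytes_emitted=3
After char 6 ('E'=4): chars_in_quartet=3 acc=0x10204 bytes_emitted=3
Padding '=': partial quartet acc=0x10204 -> emit 40 81; bytes_emitted=5

Answer: 3F 1B A1 40 81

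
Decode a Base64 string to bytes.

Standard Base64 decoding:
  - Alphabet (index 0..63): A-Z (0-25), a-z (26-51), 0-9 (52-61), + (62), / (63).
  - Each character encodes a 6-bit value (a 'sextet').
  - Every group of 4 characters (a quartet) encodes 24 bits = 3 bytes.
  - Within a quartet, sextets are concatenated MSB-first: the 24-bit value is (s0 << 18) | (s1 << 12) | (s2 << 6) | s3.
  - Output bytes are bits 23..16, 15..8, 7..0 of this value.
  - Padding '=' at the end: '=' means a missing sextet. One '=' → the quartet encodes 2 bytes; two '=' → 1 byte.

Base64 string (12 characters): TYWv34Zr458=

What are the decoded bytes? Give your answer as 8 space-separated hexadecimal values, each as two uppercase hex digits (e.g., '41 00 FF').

Answer: 4D 85 AF DF 86 6B E3 9F

Derivation:
After char 0 ('T'=19): chars_in_quartet=1 acc=0x13 bytes_emitted=0
After char 1 ('Y'=24): chars_in_quartet=2 acc=0x4D8 bytes_emitted=0
After char 2 ('W'=22): chars_in_quartet=3 acc=0x13616 bytes_emitted=0
After char 3 ('v'=47): chars_in_quartet=4 acc=0x4D85AF -> emit 4D 85 AF, reset; bytes_emitted=3
After char 4 ('3'=55): chars_in_quartet=1 acc=0x37 bytes_emitted=3
After char 5 ('4'=56): chars_in_quartet=2 acc=0xDF8 bytes_emitted=3
After char 6 ('Z'=25): chars_in_quartet=3 acc=0x37E19 bytes_emitted=3
After char 7 ('r'=43): chars_in_quartet=4 acc=0xDF866B -> emit DF 86 6B, reset; bytes_emitted=6
After char 8 ('4'=56): chars_in_quartet=1 acc=0x38 bytes_emitted=6
After char 9 ('5'=57): chars_in_quartet=2 acc=0xE39 bytes_emitted=6
After char 10 ('8'=60): chars_in_quartet=3 acc=0x38E7C bytes_emitted=6
Padding '=': partial quartet acc=0x38E7C -> emit E3 9F; bytes_emitted=8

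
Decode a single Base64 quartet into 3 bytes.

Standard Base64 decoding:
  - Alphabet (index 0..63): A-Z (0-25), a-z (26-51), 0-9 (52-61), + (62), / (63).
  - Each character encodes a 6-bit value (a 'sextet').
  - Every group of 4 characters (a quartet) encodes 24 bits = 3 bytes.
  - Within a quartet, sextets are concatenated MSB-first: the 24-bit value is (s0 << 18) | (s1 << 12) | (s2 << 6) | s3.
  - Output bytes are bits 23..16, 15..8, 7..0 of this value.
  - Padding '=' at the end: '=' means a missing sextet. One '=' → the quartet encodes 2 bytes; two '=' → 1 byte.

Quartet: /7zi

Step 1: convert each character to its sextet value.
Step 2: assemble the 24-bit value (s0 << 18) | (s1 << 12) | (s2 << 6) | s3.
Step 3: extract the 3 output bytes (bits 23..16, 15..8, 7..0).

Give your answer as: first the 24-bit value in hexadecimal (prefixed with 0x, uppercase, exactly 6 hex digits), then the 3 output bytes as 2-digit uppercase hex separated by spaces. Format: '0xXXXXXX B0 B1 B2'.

Sextets: /=63, 7=59, z=51, i=34
24-bit: (63<<18) | (59<<12) | (51<<6) | 34
      = 0xFC0000 | 0x03B000 | 0x000CC0 | 0x000022
      = 0xFFBCE2
Bytes: (v>>16)&0xFF=FF, (v>>8)&0xFF=BC, v&0xFF=E2

Answer: 0xFFBCE2 FF BC E2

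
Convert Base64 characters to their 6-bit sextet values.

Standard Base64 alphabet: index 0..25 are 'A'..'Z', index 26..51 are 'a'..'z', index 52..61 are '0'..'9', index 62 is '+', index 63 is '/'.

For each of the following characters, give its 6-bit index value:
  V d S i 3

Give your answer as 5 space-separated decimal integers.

'V': A..Z range, ord('V') − ord('A') = 21
'd': a..z range, 26 + ord('d') − ord('a') = 29
'S': A..Z range, ord('S') − ord('A') = 18
'i': a..z range, 26 + ord('i') − ord('a') = 34
'3': 0..9 range, 52 + ord('3') − ord('0') = 55

Answer: 21 29 18 34 55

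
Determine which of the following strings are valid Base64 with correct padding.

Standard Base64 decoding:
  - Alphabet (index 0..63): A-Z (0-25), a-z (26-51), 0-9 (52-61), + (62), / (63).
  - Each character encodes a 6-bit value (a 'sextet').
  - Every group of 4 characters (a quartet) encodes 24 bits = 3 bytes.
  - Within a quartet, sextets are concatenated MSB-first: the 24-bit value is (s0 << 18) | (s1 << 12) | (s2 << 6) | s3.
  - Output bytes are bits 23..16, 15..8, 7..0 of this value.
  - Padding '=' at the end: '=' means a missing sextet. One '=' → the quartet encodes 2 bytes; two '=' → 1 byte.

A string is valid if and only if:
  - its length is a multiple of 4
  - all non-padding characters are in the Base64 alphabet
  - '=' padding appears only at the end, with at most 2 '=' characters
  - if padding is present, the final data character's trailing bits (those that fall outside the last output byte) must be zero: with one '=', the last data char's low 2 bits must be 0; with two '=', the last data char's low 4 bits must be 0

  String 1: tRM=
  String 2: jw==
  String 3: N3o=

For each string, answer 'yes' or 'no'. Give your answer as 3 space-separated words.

Answer: yes yes yes

Derivation:
String 1: 'tRM=' → valid
String 2: 'jw==' → valid
String 3: 'N3o=' → valid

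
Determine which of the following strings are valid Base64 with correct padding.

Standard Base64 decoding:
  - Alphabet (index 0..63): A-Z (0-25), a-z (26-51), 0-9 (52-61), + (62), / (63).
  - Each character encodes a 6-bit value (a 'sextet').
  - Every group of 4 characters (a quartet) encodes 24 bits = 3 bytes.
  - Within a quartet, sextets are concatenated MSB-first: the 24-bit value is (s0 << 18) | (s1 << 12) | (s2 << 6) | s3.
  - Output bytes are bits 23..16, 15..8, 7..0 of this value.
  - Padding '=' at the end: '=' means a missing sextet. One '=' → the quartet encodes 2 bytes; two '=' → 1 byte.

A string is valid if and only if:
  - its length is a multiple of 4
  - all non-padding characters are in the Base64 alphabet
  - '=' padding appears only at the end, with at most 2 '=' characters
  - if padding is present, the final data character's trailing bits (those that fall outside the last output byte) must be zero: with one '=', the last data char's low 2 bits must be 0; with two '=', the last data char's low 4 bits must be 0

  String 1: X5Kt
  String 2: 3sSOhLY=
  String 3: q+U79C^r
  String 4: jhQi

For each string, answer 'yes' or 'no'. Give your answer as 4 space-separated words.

String 1: 'X5Kt' → valid
String 2: '3sSOhLY=' → valid
String 3: 'q+U79C^r' → invalid (bad char(s): ['^'])
String 4: 'jhQi' → valid

Answer: yes yes no yes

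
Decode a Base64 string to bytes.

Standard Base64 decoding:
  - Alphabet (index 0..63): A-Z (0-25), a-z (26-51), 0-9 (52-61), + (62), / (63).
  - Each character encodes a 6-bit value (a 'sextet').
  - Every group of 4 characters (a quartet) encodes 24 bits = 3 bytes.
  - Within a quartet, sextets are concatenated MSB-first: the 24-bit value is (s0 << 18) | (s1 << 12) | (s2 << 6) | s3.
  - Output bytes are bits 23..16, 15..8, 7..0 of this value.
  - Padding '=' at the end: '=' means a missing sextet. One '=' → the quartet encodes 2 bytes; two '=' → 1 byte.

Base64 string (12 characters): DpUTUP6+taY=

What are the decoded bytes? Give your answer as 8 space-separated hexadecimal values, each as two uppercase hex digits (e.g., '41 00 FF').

Answer: 0E 95 13 50 FE BE B5 A6

Derivation:
After char 0 ('D'=3): chars_in_quartet=1 acc=0x3 bytes_emitted=0
After char 1 ('p'=41): chars_in_quartet=2 acc=0xE9 bytes_emitted=0
After char 2 ('U'=20): chars_in_quartet=3 acc=0x3A54 bytes_emitted=0
After char 3 ('T'=19): chars_in_quartet=4 acc=0xE9513 -> emit 0E 95 13, reset; bytes_emitted=3
After char 4 ('U'=20): chars_in_quartet=1 acc=0x14 bytes_emitted=3
After char 5 ('P'=15): chars_in_quartet=2 acc=0x50F bytes_emitted=3
After char 6 ('6'=58): chars_in_quartet=3 acc=0x143FA bytes_emitted=3
After char 7 ('+'=62): chars_in_quartet=4 acc=0x50FEBE -> emit 50 FE BE, reset; bytes_emitted=6
After char 8 ('t'=45): chars_in_quartet=1 acc=0x2D bytes_emitted=6
After char 9 ('a'=26): chars_in_quartet=2 acc=0xB5A bytes_emitted=6
After char 10 ('Y'=24): chars_in_quartet=3 acc=0x2D698 bytes_emitted=6
Padding '=': partial quartet acc=0x2D698 -> emit B5 A6; bytes_emitted=8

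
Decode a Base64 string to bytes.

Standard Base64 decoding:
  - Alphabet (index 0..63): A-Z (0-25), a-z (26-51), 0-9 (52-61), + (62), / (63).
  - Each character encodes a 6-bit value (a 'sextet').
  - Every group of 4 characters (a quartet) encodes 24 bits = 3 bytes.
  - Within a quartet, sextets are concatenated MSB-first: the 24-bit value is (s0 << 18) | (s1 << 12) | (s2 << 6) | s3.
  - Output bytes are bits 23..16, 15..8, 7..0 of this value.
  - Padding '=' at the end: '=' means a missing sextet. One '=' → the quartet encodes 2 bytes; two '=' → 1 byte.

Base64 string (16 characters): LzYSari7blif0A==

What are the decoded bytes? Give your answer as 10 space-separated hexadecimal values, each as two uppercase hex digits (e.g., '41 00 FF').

Answer: 2F 36 12 6A B8 BB 6E 58 9F D0

Derivation:
After char 0 ('L'=11): chars_in_quartet=1 acc=0xB bytes_emitted=0
After char 1 ('z'=51): chars_in_quartet=2 acc=0x2F3 bytes_emitted=0
After char 2 ('Y'=24): chars_in_quartet=3 acc=0xBCD8 bytes_emitted=0
After char 3 ('S'=18): chars_in_quartet=4 acc=0x2F3612 -> emit 2F 36 12, reset; bytes_emitted=3
After char 4 ('a'=26): chars_in_quartet=1 acc=0x1A bytes_emitted=3
After char 5 ('r'=43): chars_in_quartet=2 acc=0x6AB bytes_emitted=3
After char 6 ('i'=34): chars_in_quartet=3 acc=0x1AAE2 bytes_emitted=3
After char 7 ('7'=59): chars_in_quartet=4 acc=0x6AB8BB -> emit 6A B8 BB, reset; bytes_emitted=6
After char 8 ('b'=27): chars_in_quartet=1 acc=0x1B bytes_emitted=6
After char 9 ('l'=37): chars_in_quartet=2 acc=0x6E5 bytes_emitted=6
After char 10 ('i'=34): chars_in_quartet=3 acc=0x1B962 bytes_emitted=6
After char 11 ('f'=31): chars_in_quartet=4 acc=0x6E589F -> emit 6E 58 9F, reset; bytes_emitted=9
After char 12 ('0'=52): chars_in_quartet=1 acc=0x34 bytes_emitted=9
After char 13 ('A'=0): chars_in_quartet=2 acc=0xD00 bytes_emitted=9
Padding '==': partial quartet acc=0xD00 -> emit D0; bytes_emitted=10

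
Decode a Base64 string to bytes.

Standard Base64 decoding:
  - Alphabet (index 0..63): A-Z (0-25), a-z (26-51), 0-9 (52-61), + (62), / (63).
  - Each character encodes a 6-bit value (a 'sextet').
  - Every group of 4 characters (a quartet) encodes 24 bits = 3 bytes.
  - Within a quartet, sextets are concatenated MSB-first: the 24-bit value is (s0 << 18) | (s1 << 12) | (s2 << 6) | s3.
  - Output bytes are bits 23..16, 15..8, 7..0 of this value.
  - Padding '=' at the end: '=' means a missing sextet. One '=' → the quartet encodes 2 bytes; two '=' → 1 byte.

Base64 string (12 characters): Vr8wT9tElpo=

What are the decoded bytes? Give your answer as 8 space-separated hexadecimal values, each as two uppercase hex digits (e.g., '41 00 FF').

Answer: 56 BF 30 4F DB 44 96 9A

Derivation:
After char 0 ('V'=21): chars_in_quartet=1 acc=0x15 bytes_emitted=0
After char 1 ('r'=43): chars_in_quartet=2 acc=0x56B bytes_emitted=0
After char 2 ('8'=60): chars_in_quartet=3 acc=0x15AFC bytes_emitted=0
After char 3 ('w'=48): chars_in_quartet=4 acc=0x56BF30 -> emit 56 BF 30, reset; bytes_emitted=3
After char 4 ('T'=19): chars_in_quartet=1 acc=0x13 bytes_emitted=3
After char 5 ('9'=61): chars_in_quartet=2 acc=0x4FD bytes_emitted=3
After char 6 ('t'=45): chars_in_quartet=3 acc=0x13F6D bytes_emitted=3
After char 7 ('E'=4): chars_in_quartet=4 acc=0x4FDB44 -> emit 4F DB 44, reset; bytes_emitted=6
After char 8 ('l'=37): chars_in_quartet=1 acc=0x25 bytes_emitted=6
After char 9 ('p'=41): chars_in_quartet=2 acc=0x969 bytes_emitted=6
After char 10 ('o'=40): chars_in_quartet=3 acc=0x25A68 bytes_emitted=6
Padding '=': partial quartet acc=0x25A68 -> emit 96 9A; bytes_emitted=8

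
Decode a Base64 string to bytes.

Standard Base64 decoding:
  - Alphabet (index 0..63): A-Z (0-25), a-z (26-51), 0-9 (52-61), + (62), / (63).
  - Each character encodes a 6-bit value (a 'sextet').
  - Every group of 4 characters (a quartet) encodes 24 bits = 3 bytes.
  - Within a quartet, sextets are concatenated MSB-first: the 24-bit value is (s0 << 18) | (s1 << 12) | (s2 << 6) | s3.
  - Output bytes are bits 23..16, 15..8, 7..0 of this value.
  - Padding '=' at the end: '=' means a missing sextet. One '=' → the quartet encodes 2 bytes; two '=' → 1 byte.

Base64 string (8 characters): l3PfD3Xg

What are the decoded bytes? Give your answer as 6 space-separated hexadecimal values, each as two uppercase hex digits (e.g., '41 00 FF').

After char 0 ('l'=37): chars_in_quartet=1 acc=0x25 bytes_emitted=0
After char 1 ('3'=55): chars_in_quartet=2 acc=0x977 bytes_emitted=0
After char 2 ('P'=15): chars_in_quartet=3 acc=0x25DCF bytes_emitted=0
After char 3 ('f'=31): chars_in_quartet=4 acc=0x9773DF -> emit 97 73 DF, reset; bytes_emitted=3
After char 4 ('D'=3): chars_in_quartet=1 acc=0x3 bytes_emitted=3
After char 5 ('3'=55): chars_in_quartet=2 acc=0xF7 bytes_emitted=3
After char 6 ('X'=23): chars_in_quartet=3 acc=0x3DD7 bytes_emitted=3
After char 7 ('g'=32): chars_in_quartet=4 acc=0xF75E0 -> emit 0F 75 E0, reset; bytes_emitted=6

Answer: 97 73 DF 0F 75 E0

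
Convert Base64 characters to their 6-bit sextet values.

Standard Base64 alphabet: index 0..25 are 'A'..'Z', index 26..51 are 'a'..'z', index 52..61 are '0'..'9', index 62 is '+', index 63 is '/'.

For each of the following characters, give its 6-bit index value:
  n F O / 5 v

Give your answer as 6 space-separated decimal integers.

Answer: 39 5 14 63 57 47

Derivation:
'n': a..z range, 26 + ord('n') − ord('a') = 39
'F': A..Z range, ord('F') − ord('A') = 5
'O': A..Z range, ord('O') − ord('A') = 14
'/': index 63
'5': 0..9 range, 52 + ord('5') − ord('0') = 57
'v': a..z range, 26 + ord('v') − ord('a') = 47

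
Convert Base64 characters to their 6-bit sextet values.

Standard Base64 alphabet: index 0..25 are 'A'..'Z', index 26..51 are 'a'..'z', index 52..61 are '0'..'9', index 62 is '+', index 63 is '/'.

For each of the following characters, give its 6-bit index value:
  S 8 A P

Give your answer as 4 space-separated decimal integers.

'S': A..Z range, ord('S') − ord('A') = 18
'8': 0..9 range, 52 + ord('8') − ord('0') = 60
'A': A..Z range, ord('A') − ord('A') = 0
'P': A..Z range, ord('P') − ord('A') = 15

Answer: 18 60 0 15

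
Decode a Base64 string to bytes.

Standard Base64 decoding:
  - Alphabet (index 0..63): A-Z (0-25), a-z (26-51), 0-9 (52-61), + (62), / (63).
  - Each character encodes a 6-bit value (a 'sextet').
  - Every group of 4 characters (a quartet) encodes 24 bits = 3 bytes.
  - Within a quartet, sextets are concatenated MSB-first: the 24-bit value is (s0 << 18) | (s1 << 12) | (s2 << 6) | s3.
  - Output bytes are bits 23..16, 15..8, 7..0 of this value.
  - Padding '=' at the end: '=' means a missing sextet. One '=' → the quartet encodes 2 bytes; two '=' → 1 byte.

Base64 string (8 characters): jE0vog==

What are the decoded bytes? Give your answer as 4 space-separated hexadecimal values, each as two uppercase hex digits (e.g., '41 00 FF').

Answer: 8C 4D 2F A2

Derivation:
After char 0 ('j'=35): chars_in_quartet=1 acc=0x23 bytes_emitted=0
After char 1 ('E'=4): chars_in_quartet=2 acc=0x8C4 bytes_emitted=0
After char 2 ('0'=52): chars_in_quartet=3 acc=0x23134 bytes_emitted=0
After char 3 ('v'=47): chars_in_quartet=4 acc=0x8C4D2F -> emit 8C 4D 2F, reset; bytes_emitted=3
After char 4 ('o'=40): chars_in_quartet=1 acc=0x28 bytes_emitted=3
After char 5 ('g'=32): chars_in_quartet=2 acc=0xA20 bytes_emitted=3
Padding '==': partial quartet acc=0xA20 -> emit A2; bytes_emitted=4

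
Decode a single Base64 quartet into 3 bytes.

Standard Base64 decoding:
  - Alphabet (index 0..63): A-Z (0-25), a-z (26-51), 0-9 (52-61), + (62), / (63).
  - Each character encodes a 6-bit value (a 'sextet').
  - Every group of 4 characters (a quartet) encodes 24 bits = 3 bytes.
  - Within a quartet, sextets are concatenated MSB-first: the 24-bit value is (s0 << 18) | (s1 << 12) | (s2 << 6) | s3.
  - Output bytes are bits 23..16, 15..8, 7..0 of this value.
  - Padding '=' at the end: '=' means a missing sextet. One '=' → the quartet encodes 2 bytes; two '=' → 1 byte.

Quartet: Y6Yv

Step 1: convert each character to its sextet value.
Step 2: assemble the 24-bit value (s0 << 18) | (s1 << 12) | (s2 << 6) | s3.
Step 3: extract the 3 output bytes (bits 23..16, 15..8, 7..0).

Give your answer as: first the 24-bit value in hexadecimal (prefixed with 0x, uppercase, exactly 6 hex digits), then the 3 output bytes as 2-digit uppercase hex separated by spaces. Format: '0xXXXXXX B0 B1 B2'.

Sextets: Y=24, 6=58, Y=24, v=47
24-bit: (24<<18) | (58<<12) | (24<<6) | 47
      = 0x600000 | 0x03A000 | 0x000600 | 0x00002F
      = 0x63A62F
Bytes: (v>>16)&0xFF=63, (v>>8)&0xFF=A6, v&0xFF=2F

Answer: 0x63A62F 63 A6 2F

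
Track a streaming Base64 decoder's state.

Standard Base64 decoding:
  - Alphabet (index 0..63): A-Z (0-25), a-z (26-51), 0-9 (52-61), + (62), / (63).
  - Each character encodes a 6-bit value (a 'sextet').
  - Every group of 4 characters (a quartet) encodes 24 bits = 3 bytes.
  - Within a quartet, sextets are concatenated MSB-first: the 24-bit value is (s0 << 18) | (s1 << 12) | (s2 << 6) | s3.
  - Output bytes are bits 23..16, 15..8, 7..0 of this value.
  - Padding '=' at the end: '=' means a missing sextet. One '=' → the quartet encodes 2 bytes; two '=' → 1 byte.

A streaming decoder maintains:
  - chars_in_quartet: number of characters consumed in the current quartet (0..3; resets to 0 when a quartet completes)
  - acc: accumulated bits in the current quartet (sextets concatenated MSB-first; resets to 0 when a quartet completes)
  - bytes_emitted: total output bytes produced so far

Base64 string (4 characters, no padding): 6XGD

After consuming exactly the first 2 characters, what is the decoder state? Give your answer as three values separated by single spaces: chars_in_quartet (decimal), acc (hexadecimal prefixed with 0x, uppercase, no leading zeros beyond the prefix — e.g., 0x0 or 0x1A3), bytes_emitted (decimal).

Answer: 2 0xE97 0

Derivation:
After char 0 ('6'=58): chars_in_quartet=1 acc=0x3A bytes_emitted=0
After char 1 ('X'=23): chars_in_quartet=2 acc=0xE97 bytes_emitted=0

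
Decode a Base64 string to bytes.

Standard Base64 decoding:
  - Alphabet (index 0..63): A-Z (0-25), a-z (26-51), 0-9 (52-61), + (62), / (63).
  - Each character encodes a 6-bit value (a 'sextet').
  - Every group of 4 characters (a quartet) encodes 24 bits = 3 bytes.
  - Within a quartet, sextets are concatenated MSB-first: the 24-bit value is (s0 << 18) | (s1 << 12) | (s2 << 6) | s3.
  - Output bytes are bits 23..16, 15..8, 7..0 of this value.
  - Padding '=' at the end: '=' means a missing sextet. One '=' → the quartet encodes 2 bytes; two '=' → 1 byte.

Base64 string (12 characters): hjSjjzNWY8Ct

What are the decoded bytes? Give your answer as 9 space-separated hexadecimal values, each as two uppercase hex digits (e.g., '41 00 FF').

After char 0 ('h'=33): chars_in_quartet=1 acc=0x21 bytes_emitted=0
After char 1 ('j'=35): chars_in_quartet=2 acc=0x863 bytes_emitted=0
After char 2 ('S'=18): chars_in_quartet=3 acc=0x218D2 bytes_emitted=0
After char 3 ('j'=35): chars_in_quartet=4 acc=0x8634A3 -> emit 86 34 A3, reset; bytes_emitted=3
After char 4 ('j'=35): chars_in_quartet=1 acc=0x23 bytes_emitted=3
After char 5 ('z'=51): chars_in_quartet=2 acc=0x8F3 bytes_emitted=3
After char 6 ('N'=13): chars_in_quartet=3 acc=0x23CCD bytes_emitted=3
After char 7 ('W'=22): chars_in_quartet=4 acc=0x8F3356 -> emit 8F 33 56, reset; bytes_emitted=6
After char 8 ('Y'=24): chars_in_quartet=1 acc=0x18 bytes_emitted=6
After char 9 ('8'=60): chars_in_quartet=2 acc=0x63C bytes_emitted=6
After char 10 ('C'=2): chars_in_quartet=3 acc=0x18F02 bytes_emitted=6
After char 11 ('t'=45): chars_in_quartet=4 acc=0x63C0AD -> emit 63 C0 AD, reset; bytes_emitted=9

Answer: 86 34 A3 8F 33 56 63 C0 AD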